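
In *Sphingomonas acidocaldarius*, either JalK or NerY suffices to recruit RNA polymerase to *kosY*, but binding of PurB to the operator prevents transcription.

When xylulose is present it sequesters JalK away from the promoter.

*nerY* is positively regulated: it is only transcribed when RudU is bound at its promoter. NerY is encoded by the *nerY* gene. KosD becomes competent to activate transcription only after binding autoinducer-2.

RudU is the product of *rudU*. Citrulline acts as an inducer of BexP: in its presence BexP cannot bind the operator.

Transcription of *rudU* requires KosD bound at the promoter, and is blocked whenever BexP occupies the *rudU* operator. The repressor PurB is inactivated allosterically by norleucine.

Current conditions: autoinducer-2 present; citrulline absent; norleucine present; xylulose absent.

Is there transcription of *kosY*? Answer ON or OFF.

ON

Norleucine is present, so PurB is inactive.
Xylulose is absent, so JalK is active.
Citrulline is absent, so BexP is active.
Autoinducer-2 is present, so KosD is active.
With repressor BexP bound, *rudU* is not transcribed.
So RudU is not produced.
Required activator RudU is absent, so *nerY* is not transcribed.
So NerY is not produced.
Activator JalK is present, so *kosY* is transcribed.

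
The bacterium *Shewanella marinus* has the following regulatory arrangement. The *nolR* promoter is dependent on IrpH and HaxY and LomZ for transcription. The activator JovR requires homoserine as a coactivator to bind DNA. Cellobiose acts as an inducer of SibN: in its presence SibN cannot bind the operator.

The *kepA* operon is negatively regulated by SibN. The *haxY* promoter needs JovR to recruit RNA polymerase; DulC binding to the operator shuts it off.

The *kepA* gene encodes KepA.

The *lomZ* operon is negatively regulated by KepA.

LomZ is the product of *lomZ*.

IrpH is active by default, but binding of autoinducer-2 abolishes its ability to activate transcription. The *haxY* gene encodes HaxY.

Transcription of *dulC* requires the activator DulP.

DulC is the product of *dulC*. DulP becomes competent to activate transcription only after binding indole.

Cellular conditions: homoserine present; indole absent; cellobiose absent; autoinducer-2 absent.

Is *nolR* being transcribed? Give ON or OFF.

ON

Autoinducer-2 is absent, so IrpH is active.
Homoserine is present, so JovR is active.
Indole is absent, so DulP is inactive.
Required activator DulP is absent, so *dulC* is not transcribed.
So DulC is not produced.
No repressor is bound and JovR is active, so *haxY* is transcribed.
So HaxY is produced and active.
Cellobiose is absent, so SibN is active.
With repressor SibN bound, *kepA* is not transcribed.
So KepA is not produced.
With no repressor bound, *lomZ* is transcribed.
So LomZ is produced and active.
No repressor is bound and IrpH and HaxY and LomZ are active, so *nolR* is transcribed.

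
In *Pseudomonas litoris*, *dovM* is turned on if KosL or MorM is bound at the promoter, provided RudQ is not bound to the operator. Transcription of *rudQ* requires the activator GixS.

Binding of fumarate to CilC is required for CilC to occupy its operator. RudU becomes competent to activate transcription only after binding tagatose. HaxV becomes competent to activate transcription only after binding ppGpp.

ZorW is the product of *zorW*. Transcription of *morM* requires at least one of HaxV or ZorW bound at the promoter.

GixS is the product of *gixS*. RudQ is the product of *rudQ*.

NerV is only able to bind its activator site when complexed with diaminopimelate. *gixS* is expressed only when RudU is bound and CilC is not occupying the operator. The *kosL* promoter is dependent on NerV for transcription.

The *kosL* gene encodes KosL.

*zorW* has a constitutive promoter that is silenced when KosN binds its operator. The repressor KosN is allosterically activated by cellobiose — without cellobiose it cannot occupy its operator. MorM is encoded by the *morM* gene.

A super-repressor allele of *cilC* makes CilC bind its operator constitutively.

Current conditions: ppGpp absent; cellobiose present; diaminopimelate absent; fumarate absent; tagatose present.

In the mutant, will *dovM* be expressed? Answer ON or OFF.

Tagatose is present, so RudU is active.
CilC is constitutively active in this strain.
With repressor CilC bound, *gixS* is not transcribed.
So GixS is not produced.
Required activator GixS is absent, so *rudQ* is not transcribed.
So RudQ is not produced.
Diaminopimelate is absent, so NerV is inactive.
Required activator NerV is absent, so *kosL* is not transcribed.
So KosL is not produced.
ppGpp is absent, so HaxV is inactive.
Cellobiose is present, so KosN is active.
With repressor KosN bound, *zorW* is not transcribed.
So ZorW is not produced.
No activator is available at the *morM* promoter, so *morM* is not transcribed.
So MorM is not produced.
No activator is available at the *dovM* promoter, so *dovM* is not transcribed.

OFF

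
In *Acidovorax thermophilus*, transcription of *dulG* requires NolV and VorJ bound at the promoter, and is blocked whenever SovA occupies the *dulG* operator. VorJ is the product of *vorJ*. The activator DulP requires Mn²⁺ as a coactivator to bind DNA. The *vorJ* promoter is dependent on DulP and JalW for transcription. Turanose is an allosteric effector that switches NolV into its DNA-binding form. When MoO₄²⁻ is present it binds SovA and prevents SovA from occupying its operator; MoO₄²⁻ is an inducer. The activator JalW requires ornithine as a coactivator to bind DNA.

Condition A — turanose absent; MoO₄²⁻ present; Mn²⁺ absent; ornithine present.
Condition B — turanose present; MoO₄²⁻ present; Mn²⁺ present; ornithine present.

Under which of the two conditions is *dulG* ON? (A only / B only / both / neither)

Condition A:
Turanose is absent, so NolV is inactive.
MoO₄²⁻ is present, so SovA is inactive.
Mn²⁺ is absent, so DulP is inactive.
Ornithine is present, so JalW is active.
Required activator DulP is absent, so *vorJ* is not transcribed.
So VorJ is not produced.
Required activator NolV is absent, so *dulG* is not transcribed.
→ *dulG* is OFF in A.
Condition B:
Turanose is present, so NolV is active.
MoO₄²⁻ is present, so SovA is inactive.
Mn²⁺ is present, so DulP is active.
Ornithine is present, so JalW is active.
No repressor is bound and DulP and JalW are active, so *vorJ* is transcribed.
So VorJ is produced and active.
No repressor is bound and NolV and VorJ are active, so *dulG* is transcribed.
→ *dulG* is ON in B.

B only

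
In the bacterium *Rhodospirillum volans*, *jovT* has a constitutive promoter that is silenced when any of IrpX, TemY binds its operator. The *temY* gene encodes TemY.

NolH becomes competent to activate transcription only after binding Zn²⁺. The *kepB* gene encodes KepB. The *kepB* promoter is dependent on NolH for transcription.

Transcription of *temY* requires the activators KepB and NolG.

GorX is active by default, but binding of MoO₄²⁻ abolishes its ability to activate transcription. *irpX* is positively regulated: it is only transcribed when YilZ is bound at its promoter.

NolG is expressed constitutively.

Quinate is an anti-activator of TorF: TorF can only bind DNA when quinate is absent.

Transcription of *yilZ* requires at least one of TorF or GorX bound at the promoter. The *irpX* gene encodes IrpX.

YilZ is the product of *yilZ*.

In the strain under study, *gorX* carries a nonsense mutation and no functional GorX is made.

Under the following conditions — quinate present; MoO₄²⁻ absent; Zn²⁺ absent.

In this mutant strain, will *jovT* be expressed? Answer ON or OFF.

Quinate is present, so TorF is inactive.
GorX is non-functional in this strain, so it has no effect.
No activator is available at the *yilZ* promoter, so *yilZ* is not transcribed.
So YilZ is not produced.
Required activator YilZ is absent, so *irpX* is not transcribed.
So IrpX is not produced.
Zn²⁺ is absent, so NolH is inactive.
Required activator NolH is absent, so *kepB* is not transcribed.
So KepB is not produced.
NolG is produced constitutively and is active.
Required activator KepB is absent, so *temY* is not transcribed.
So TemY is not produced.
With no repressor bound, *jovT* is transcribed.

ON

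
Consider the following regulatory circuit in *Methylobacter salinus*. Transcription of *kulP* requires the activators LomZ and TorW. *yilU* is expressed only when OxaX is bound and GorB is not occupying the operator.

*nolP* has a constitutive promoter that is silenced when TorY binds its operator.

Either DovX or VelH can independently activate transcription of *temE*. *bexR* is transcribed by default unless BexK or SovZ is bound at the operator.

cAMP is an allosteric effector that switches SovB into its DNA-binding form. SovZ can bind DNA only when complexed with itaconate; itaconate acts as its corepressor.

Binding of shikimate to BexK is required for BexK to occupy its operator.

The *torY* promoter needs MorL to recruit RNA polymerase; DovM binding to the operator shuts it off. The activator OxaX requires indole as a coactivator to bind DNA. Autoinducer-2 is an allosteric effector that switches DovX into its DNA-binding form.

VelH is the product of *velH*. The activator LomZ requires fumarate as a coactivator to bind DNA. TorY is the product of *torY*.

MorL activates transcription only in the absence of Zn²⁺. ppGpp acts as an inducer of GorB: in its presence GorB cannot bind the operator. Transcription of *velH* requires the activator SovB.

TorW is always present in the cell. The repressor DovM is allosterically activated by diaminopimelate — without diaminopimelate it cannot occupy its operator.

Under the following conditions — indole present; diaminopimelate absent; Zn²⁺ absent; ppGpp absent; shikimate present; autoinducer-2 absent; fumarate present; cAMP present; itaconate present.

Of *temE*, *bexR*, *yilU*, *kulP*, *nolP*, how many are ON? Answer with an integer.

Autoinducer-2 is absent, so DovX is inactive.
cAMP is present, so SovB is active.
No repressor is bound and SovB is active, so *velH* is transcribed.
So VelH is produced and active.
Activator VelH is present, so *temE* is transcribed.
→ *temE* is ON.
Shikimate is present, so BexK is active.
Itaconate is present, so SovZ is active.
With repressor BexK bound, *bexR* is not transcribed.
→ *bexR* is OFF.
ppGpp is absent, so GorB is active.
Indole is present, so OxaX is active.
With repressor GorB bound, *yilU* is not transcribed.
→ *yilU* is OFF.
Fumarate is present, so LomZ is active.
TorW is produced constitutively and is active.
No repressor is bound and LomZ and TorW are active, so *kulP* is transcribed.
→ *kulP* is ON.
Diaminopimelate is absent, so DovM is inactive.
Zn²⁺ is absent, so MorL is active.
No repressor is bound and MorL is active, so *torY* is transcribed.
So TorY is produced and active.
With repressor TorY bound, *nolP* is not transcribed.
→ *nolP* is OFF.
2 of the 5 genes are transcribed.

2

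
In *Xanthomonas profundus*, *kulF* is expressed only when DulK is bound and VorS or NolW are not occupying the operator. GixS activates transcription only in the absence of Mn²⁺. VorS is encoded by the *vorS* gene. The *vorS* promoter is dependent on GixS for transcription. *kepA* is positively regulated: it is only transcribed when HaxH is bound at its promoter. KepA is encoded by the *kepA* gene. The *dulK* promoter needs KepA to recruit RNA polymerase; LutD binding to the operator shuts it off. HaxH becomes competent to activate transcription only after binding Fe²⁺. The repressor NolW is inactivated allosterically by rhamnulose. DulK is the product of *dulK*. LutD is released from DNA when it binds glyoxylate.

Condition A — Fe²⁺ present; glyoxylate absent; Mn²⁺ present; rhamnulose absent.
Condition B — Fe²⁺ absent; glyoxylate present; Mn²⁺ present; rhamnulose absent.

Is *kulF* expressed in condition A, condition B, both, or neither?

neither

Condition A:
Fe²⁺ is present, so HaxH is active.
No repressor is bound and HaxH is active, so *kepA* is transcribed.
So KepA is produced and active.
Glyoxylate is absent, so LutD is active.
With repressor LutD bound, *dulK* is not transcribed.
So DulK is not produced.
Mn²⁺ is present, so GixS is inactive.
Required activator GixS is absent, so *vorS* is not transcribed.
So VorS is not produced.
Rhamnulose is absent, so NolW is active.
With repressor NolW bound, *kulF* is not transcribed.
→ *kulF* is OFF in A.
Condition B:
Fe²⁺ is absent, so HaxH is inactive.
Required activator HaxH is absent, so *kepA* is not transcribed.
So KepA is not produced.
Glyoxylate is present, so LutD is inactive.
Required activator KepA is absent, so *dulK* is not transcribed.
So DulK is not produced.
Mn²⁺ is present, so GixS is inactive.
Required activator GixS is absent, so *vorS* is not transcribed.
So VorS is not produced.
Rhamnulose is absent, so NolW is active.
With repressor NolW bound, *kulF* is not transcribed.
→ *kulF* is OFF in B.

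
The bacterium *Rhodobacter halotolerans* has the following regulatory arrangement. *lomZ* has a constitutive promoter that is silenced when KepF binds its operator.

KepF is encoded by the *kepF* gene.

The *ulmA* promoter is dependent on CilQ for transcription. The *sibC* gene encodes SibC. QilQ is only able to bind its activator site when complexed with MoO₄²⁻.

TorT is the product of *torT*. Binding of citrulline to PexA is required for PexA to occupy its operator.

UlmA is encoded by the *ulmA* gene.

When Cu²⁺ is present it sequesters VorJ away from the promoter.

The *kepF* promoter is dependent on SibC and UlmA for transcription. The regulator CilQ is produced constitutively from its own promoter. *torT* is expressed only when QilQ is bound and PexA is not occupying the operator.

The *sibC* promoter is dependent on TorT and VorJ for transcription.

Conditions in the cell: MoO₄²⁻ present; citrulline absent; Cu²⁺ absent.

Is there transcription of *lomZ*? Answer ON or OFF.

OFF

MoO₄²⁻ is present, so QilQ is active.
Citrulline is absent, so PexA is inactive.
No repressor is bound and QilQ is active, so *torT* is transcribed.
So TorT is produced and active.
Cu²⁺ is absent, so VorJ is active.
No repressor is bound and TorT and VorJ are active, so *sibC* is transcribed.
So SibC is produced and active.
CilQ is produced constitutively and is active.
No repressor is bound and CilQ is active, so *ulmA* is transcribed.
So UlmA is produced and active.
No repressor is bound and SibC and UlmA are active, so *kepF* is transcribed.
So KepF is produced and active.
With repressor KepF bound, *lomZ* is not transcribed.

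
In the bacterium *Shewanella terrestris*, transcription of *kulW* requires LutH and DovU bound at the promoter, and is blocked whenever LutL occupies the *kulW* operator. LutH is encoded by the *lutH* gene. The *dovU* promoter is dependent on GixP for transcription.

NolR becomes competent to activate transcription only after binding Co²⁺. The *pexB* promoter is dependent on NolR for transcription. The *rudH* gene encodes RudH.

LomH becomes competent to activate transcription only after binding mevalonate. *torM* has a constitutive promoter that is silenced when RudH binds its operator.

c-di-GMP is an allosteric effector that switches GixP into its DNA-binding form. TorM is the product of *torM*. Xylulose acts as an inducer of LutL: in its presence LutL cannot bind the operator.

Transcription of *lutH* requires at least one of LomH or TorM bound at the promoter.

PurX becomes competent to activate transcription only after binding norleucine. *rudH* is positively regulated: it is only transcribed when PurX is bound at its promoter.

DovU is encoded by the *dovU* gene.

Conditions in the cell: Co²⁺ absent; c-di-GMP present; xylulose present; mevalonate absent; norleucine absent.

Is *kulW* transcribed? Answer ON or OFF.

Mevalonate is absent, so LomH is inactive.
Norleucine is absent, so PurX is inactive.
Required activator PurX is absent, so *rudH* is not transcribed.
So RudH is not produced.
With no repressor bound, *torM* is transcribed.
So TorM is produced and active.
Activator TorM is present, so *lutH* is transcribed.
So LutH is produced and active.
Xylulose is present, so LutL is inactive.
c-di-GMP is present, so GixP is active.
No repressor is bound and GixP is active, so *dovU* is transcribed.
So DovU is produced and active.
No repressor is bound and LutH and DovU are active, so *kulW* is transcribed.

ON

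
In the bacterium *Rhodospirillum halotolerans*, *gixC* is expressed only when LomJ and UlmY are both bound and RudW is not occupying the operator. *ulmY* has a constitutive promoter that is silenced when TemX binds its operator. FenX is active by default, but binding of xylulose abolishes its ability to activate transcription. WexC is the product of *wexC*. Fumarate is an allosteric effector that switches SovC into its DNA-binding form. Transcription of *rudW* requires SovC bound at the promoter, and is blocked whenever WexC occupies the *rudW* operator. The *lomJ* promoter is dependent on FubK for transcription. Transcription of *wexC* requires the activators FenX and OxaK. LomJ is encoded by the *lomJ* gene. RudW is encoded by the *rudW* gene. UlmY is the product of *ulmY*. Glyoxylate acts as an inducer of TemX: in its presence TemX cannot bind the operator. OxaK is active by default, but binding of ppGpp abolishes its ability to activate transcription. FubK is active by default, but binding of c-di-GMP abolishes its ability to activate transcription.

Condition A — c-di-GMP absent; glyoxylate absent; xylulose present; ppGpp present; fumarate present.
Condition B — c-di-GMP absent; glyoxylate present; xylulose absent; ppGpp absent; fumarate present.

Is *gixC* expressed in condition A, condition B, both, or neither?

B only

Condition A:
c-di-GMP is absent, so FubK is active.
No repressor is bound and FubK is active, so *lomJ* is transcribed.
So LomJ is produced and active.
Glyoxylate is absent, so TemX is active.
With repressor TemX bound, *ulmY* is not transcribed.
So UlmY is not produced.
Xylulose is present, so FenX is inactive.
ppGpp is present, so OxaK is inactive.
Required activator FenX is absent, so *wexC* is not transcribed.
So WexC is not produced.
Fumarate is present, so SovC is active.
No repressor is bound and SovC is active, so *rudW* is transcribed.
So RudW is produced and active.
With repressor RudW bound, *gixC* is not transcribed.
→ *gixC* is OFF in A.
Condition B:
c-di-GMP is absent, so FubK is active.
No repressor is bound and FubK is active, so *lomJ* is transcribed.
So LomJ is produced and active.
Glyoxylate is present, so TemX is inactive.
With no repressor bound, *ulmY* is transcribed.
So UlmY is produced and active.
Xylulose is absent, so FenX is active.
ppGpp is absent, so OxaK is active.
No repressor is bound and FenX and OxaK are active, so *wexC* is transcribed.
So WexC is produced and active.
Fumarate is present, so SovC is active.
With repressor WexC bound, *rudW* is not transcribed.
So RudW is not produced.
No repressor is bound and LomJ and UlmY are active, so *gixC* is transcribed.
→ *gixC* is ON in B.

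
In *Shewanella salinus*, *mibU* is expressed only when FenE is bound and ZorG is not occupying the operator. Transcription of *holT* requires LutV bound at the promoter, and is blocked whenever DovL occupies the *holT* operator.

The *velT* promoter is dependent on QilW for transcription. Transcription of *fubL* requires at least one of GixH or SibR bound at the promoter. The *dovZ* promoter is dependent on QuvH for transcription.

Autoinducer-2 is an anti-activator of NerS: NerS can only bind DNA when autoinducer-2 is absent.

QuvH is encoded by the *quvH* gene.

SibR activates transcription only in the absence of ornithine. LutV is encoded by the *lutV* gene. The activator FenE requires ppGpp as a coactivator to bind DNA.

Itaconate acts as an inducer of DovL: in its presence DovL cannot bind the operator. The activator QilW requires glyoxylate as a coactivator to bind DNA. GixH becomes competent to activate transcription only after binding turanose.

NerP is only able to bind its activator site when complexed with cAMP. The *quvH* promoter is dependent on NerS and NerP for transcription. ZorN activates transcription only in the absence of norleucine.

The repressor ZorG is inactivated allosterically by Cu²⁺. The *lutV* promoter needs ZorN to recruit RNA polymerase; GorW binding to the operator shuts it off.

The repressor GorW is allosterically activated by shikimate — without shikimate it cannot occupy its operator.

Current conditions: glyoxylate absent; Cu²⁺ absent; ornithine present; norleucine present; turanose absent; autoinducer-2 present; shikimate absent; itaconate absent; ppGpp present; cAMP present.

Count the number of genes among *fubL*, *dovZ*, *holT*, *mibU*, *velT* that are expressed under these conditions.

0

Turanose is absent, so GixH is inactive.
Ornithine is present, so SibR is inactive.
No activator is available at the *fubL* promoter, so *fubL* is not transcribed.
→ *fubL* is OFF.
Autoinducer-2 is present, so NerS is inactive.
cAMP is present, so NerP is active.
Required activator NerS is absent, so *quvH* is not transcribed.
So QuvH is not produced.
Required activator QuvH is absent, so *dovZ* is not transcribed.
→ *dovZ* is OFF.
Shikimate is absent, so GorW is inactive.
Norleucine is present, so ZorN is inactive.
Required activator ZorN is absent, so *lutV* is not transcribed.
So LutV is not produced.
Itaconate is absent, so DovL is active.
With repressor DovL bound, *holT* is not transcribed.
→ *holT* is OFF.
Cu²⁺ is absent, so ZorG is active.
ppGpp is present, so FenE is active.
With repressor ZorG bound, *mibU* is not transcribed.
→ *mibU* is OFF.
Glyoxylate is absent, so QilW is inactive.
Required activator QilW is absent, so *velT* is not transcribed.
→ *velT* is OFF.
0 of the 5 genes are transcribed.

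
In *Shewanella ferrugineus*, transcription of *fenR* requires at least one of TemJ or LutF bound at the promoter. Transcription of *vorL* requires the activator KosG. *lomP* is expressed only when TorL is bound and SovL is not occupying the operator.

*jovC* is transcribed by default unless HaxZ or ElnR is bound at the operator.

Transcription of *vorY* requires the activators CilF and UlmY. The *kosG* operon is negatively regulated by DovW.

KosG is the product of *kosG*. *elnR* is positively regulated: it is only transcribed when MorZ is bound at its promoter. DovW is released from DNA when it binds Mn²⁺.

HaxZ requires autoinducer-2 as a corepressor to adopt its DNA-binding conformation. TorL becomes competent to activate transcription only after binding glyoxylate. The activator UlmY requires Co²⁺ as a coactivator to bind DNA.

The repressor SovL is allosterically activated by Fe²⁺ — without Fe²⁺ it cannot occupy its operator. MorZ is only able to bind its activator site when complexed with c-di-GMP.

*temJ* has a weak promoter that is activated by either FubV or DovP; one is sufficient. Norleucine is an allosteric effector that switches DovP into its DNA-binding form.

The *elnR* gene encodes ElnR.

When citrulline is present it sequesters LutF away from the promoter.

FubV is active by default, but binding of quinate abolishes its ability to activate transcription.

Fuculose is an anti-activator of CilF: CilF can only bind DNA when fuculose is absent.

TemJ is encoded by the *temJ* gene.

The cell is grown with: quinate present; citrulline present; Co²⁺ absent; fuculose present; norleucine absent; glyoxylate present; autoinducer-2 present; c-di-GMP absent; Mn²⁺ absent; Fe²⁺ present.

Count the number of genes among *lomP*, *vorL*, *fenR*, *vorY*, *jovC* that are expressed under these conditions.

Fe²⁺ is present, so SovL is active.
Glyoxylate is present, so TorL is active.
With repressor SovL bound, *lomP* is not transcribed.
→ *lomP* is OFF.
Mn²⁺ is absent, so DovW is active.
With repressor DovW bound, *kosG* is not transcribed.
So KosG is not produced.
Required activator KosG is absent, so *vorL* is not transcribed.
→ *vorL* is OFF.
Quinate is present, so FubV is inactive.
Norleucine is absent, so DovP is inactive.
No activator is available at the *temJ* promoter, so *temJ* is not transcribed.
So TemJ is not produced.
Citrulline is present, so LutF is inactive.
No activator is available at the *fenR* promoter, so *fenR* is not transcribed.
→ *fenR* is OFF.
Fuculose is present, so CilF is inactive.
Co²⁺ is absent, so UlmY is inactive.
Required activator CilF is absent, so *vorY* is not transcribed.
→ *vorY* is OFF.
Autoinducer-2 is present, so HaxZ is active.
c-di-GMP is absent, so MorZ is inactive.
Required activator MorZ is absent, so *elnR* is not transcribed.
So ElnR is not produced.
With repressor HaxZ bound, *jovC* is not transcribed.
→ *jovC* is OFF.
0 of the 5 genes are transcribed.

0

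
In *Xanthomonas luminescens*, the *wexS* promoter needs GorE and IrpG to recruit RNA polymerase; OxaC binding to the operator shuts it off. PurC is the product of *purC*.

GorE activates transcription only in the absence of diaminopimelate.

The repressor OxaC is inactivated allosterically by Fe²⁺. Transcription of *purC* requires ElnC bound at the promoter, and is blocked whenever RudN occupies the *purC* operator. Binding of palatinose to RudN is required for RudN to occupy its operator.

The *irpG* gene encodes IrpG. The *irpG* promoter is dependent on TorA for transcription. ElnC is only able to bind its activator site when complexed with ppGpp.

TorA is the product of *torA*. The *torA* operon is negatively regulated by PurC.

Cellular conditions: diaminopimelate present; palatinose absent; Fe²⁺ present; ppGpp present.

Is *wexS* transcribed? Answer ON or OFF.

Diaminopimelate is present, so GorE is inactive.
Palatinose is absent, so RudN is inactive.
ppGpp is present, so ElnC is active.
No repressor is bound and ElnC is active, so *purC* is transcribed.
So PurC is produced and active.
With repressor PurC bound, *torA* is not transcribed.
So TorA is not produced.
Required activator TorA is absent, so *irpG* is not transcribed.
So IrpG is not produced.
Fe²⁺ is present, so OxaC is inactive.
Required activator GorE is absent, so *wexS* is not transcribed.

OFF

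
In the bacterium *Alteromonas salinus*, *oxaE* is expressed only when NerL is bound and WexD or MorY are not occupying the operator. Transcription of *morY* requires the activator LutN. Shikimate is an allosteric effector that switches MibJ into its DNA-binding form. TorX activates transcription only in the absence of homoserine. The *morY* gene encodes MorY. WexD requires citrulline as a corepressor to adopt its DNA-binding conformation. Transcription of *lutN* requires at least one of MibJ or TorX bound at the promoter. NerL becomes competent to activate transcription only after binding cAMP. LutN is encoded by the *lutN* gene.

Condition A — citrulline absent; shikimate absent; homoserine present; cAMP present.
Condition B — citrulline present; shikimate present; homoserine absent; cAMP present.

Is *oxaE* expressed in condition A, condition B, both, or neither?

Condition A:
Citrulline is absent, so WexD is inactive.
Shikimate is absent, so MibJ is inactive.
Homoserine is present, so TorX is inactive.
No activator is available at the *lutN* promoter, so *lutN* is not transcribed.
So LutN is not produced.
Required activator LutN is absent, so *morY* is not transcribed.
So MorY is not produced.
cAMP is present, so NerL is active.
No repressor is bound and NerL is active, so *oxaE* is transcribed.
→ *oxaE* is ON in A.
Condition B:
Citrulline is present, so WexD is active.
Shikimate is present, so MibJ is active.
Homoserine is absent, so TorX is active.
Activator MibJ is present, so *lutN* is transcribed.
So LutN is produced and active.
No repressor is bound and LutN is active, so *morY* is transcribed.
So MorY is produced and active.
cAMP is present, so NerL is active.
With repressor WexD bound, *oxaE* is not transcribed.
→ *oxaE* is OFF in B.

A only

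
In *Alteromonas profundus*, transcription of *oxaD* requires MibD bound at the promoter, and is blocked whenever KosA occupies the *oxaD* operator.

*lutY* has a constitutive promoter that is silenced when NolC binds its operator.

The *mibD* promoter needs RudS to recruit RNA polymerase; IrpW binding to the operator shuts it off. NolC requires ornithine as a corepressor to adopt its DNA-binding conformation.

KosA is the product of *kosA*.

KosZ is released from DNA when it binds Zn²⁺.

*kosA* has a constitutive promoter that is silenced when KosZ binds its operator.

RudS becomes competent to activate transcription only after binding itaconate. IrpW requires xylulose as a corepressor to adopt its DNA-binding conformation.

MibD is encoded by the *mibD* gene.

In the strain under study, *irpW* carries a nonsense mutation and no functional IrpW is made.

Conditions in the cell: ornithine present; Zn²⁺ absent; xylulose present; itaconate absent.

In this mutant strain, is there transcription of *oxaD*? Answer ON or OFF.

Zn²⁺ is absent, so KosZ is active.
With repressor KosZ bound, *kosA* is not transcribed.
So KosA is not produced.
Itaconate is absent, so RudS is inactive.
IrpW is non-functional in this strain, so it has no effect.
Required activator RudS is absent, so *mibD* is not transcribed.
So MibD is not produced.
Required activator MibD is absent, so *oxaD* is not transcribed.

OFF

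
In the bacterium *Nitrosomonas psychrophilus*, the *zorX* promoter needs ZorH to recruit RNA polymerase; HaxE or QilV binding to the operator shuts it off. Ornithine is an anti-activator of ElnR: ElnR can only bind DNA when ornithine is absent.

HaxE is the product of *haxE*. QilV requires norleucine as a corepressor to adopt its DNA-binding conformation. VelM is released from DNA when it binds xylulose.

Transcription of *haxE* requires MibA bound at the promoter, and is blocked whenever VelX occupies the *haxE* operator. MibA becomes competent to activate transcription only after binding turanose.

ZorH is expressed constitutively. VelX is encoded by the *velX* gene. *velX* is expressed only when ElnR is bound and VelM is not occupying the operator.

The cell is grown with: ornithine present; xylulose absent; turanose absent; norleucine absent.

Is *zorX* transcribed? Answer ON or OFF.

ON

Turanose is absent, so MibA is inactive.
Ornithine is present, so ElnR is inactive.
Xylulose is absent, so VelM is active.
With repressor VelM bound, *velX* is not transcribed.
So VelX is not produced.
Required activator MibA is absent, so *haxE* is not transcribed.
So HaxE is not produced.
ZorH is produced constitutively and is active.
Norleucine is absent, so QilV is inactive.
No repressor is bound and ZorH is active, so *zorX* is transcribed.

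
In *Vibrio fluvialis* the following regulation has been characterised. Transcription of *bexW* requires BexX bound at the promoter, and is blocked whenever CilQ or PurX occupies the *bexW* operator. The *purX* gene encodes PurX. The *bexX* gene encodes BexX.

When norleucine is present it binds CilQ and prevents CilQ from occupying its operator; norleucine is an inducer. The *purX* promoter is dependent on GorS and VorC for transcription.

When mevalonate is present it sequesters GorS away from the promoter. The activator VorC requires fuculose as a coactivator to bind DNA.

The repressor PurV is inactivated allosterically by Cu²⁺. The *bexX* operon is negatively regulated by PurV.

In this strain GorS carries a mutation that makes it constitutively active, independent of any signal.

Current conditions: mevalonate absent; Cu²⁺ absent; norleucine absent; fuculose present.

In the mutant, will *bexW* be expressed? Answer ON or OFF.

OFF

Cu²⁺ is absent, so PurV is active.
With repressor PurV bound, *bexX* is not transcribed.
So BexX is not produced.
Norleucine is absent, so CilQ is active.
GorS is constitutively active in this strain.
Fuculose is present, so VorC is active.
No repressor is bound and GorS and VorC are active, so *purX* is transcribed.
So PurX is produced and active.
With repressor CilQ bound, *bexW* is not transcribed.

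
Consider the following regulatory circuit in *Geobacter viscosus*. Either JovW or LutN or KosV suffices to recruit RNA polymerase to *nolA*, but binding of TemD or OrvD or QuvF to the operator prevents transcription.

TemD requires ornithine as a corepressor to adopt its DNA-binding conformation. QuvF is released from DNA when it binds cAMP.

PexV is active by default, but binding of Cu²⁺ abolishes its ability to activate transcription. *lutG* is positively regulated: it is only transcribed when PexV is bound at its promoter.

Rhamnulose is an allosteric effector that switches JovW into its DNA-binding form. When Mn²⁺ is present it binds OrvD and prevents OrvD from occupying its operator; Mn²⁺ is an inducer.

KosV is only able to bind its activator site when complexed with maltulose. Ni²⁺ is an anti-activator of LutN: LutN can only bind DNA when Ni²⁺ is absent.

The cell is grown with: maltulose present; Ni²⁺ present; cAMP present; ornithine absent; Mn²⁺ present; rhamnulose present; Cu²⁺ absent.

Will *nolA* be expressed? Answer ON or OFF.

ON

Ornithine is absent, so TemD is inactive.
Rhamnulose is present, so JovW is active.
Ni²⁺ is present, so LutN is inactive.
Maltulose is present, so KosV is active.
Mn²⁺ is present, so OrvD is inactive.
cAMP is present, so QuvF is inactive.
Activator JovW is present, so *nolA* is transcribed.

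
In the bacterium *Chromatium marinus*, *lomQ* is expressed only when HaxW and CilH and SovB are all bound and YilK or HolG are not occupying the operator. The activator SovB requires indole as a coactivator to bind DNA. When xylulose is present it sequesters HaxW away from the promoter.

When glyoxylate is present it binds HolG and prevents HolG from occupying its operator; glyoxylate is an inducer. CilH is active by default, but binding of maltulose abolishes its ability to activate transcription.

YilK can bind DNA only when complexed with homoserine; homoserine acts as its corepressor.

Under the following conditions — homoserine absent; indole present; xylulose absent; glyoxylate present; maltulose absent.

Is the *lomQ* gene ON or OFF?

Xylulose is absent, so HaxW is active.
Homoserine is absent, so YilK is inactive.
Maltulose is absent, so CilH is active.
Glyoxylate is present, so HolG is inactive.
Indole is present, so SovB is active.
No repressor is bound and HaxW and CilH and SovB are active, so *lomQ* is transcribed.

ON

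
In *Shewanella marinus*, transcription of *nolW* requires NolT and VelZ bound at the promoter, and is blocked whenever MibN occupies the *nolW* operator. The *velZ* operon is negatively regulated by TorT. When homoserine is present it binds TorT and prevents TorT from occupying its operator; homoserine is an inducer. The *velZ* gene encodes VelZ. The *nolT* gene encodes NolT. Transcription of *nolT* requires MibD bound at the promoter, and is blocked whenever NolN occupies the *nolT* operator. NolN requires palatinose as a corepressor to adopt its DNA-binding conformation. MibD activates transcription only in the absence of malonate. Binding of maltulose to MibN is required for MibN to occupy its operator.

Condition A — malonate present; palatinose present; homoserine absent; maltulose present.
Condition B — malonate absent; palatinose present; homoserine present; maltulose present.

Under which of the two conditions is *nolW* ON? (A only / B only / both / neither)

Condition A:
Malonate is present, so MibD is inactive.
Palatinose is present, so NolN is active.
With repressor NolN bound, *nolT* is not transcribed.
So NolT is not produced.
Homoserine is absent, so TorT is active.
With repressor TorT bound, *velZ* is not transcribed.
So VelZ is not produced.
Maltulose is present, so MibN is active.
With repressor MibN bound, *nolW* is not transcribed.
→ *nolW* is OFF in A.
Condition B:
Malonate is absent, so MibD is active.
Palatinose is present, so NolN is active.
With repressor NolN bound, *nolT* is not transcribed.
So NolT is not produced.
Homoserine is present, so TorT is inactive.
With no repressor bound, *velZ* is transcribed.
So VelZ is produced and active.
Maltulose is present, so MibN is active.
With repressor MibN bound, *nolW* is not transcribed.
→ *nolW* is OFF in B.

neither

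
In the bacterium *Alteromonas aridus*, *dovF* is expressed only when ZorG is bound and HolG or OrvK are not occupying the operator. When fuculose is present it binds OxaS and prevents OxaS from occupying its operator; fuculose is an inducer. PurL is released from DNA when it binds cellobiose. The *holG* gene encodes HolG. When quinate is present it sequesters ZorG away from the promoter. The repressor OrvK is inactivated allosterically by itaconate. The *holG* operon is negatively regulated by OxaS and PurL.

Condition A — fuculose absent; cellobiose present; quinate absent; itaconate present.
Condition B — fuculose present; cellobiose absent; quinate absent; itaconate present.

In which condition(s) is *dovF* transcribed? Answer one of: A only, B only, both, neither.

Condition A:
Fuculose is absent, so OxaS is active.
Cellobiose is present, so PurL is inactive.
With repressor OxaS bound, *holG* is not transcribed.
So HolG is not produced.
Quinate is absent, so ZorG is active.
Itaconate is present, so OrvK is inactive.
No repressor is bound and ZorG is active, so *dovF* is transcribed.
→ *dovF* is ON in A.
Condition B:
Fuculose is present, so OxaS is inactive.
Cellobiose is absent, so PurL is active.
With repressor PurL bound, *holG* is not transcribed.
So HolG is not produced.
Quinate is absent, so ZorG is active.
Itaconate is present, so OrvK is inactive.
No repressor is bound and ZorG is active, so *dovF* is transcribed.
→ *dovF* is ON in B.

both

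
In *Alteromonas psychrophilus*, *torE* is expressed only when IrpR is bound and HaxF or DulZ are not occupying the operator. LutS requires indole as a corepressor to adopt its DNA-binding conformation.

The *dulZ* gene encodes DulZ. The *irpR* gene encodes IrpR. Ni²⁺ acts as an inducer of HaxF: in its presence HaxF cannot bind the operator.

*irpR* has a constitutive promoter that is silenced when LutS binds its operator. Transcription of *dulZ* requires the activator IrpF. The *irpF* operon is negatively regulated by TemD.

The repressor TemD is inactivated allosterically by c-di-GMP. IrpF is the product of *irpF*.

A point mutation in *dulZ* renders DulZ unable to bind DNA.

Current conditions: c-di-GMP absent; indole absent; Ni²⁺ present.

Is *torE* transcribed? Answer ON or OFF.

Ni²⁺ is present, so HaxF is inactive.
DulZ is non-functional in this strain, so it has no effect.
Indole is absent, so LutS is inactive.
With no repressor bound, *irpR* is transcribed.
So IrpR is produced and active.
No repressor is bound and IrpR is active, so *torE* is transcribed.

ON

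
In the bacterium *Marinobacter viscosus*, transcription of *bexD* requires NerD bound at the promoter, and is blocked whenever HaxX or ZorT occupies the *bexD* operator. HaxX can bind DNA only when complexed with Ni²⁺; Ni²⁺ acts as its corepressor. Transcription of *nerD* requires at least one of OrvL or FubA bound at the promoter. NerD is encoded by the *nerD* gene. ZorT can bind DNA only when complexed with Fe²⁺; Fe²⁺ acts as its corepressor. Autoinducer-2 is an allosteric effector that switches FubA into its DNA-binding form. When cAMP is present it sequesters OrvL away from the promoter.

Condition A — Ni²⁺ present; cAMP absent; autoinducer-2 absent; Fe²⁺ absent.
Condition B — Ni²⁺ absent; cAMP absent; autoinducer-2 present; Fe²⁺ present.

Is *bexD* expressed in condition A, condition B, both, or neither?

neither

Condition A:
Ni²⁺ is present, so HaxX is active.
cAMP is absent, so OrvL is active.
Autoinducer-2 is absent, so FubA is inactive.
Activator OrvL is present, so *nerD* is transcribed.
So NerD is produced and active.
Fe²⁺ is absent, so ZorT is inactive.
With repressor HaxX bound, *bexD* is not transcribed.
→ *bexD* is OFF in A.
Condition B:
Ni²⁺ is absent, so HaxX is inactive.
cAMP is absent, so OrvL is active.
Autoinducer-2 is present, so FubA is active.
Activator OrvL is present, so *nerD* is transcribed.
So NerD is produced and active.
Fe²⁺ is present, so ZorT is active.
With repressor ZorT bound, *bexD* is not transcribed.
→ *bexD* is OFF in B.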